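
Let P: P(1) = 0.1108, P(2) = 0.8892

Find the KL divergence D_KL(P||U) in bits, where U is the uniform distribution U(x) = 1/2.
0.4977 bits

U(i) = 1/2 for all i

D_KL(P||U) = Σ P(x) log₂(P(x) / (1/2))
           = Σ P(x) log₂(P(x)) + log₂(2)
           = log₂(2) - H(P)

H(P) = -Σ P(x) log₂(P(x)):
  -P(1)·log₂(P(1)) = -(0.1108)·log₂(0.1108) = 0.35168
  -P(2)·log₂(P(2)) = -(0.8892)·log₂(0.8892) = 0.15065
H(P) = 0.35168 + 0.15065 = 0.50233 bits

log₂(2) = 1.00000 bits

D_KL(P||U) = 1.00000 - 0.50233 = 0.49767 ≈ 0.4977 bits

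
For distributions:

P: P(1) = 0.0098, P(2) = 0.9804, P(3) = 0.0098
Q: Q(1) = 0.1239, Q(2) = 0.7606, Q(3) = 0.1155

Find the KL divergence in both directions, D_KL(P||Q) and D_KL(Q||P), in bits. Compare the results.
D_KL(P||Q) = 0.2883 bits, D_KL(Q||P) = 0.5860 bits. D_KL(Q||P) is larger than D_KL(P||Q) by 0.2977 bits; the two directions differ.

D_KL(P||Q) = Σ P(x) log₂(P(x)/Q(x))

Computing term by term:
  P(1)·log₂(P(1)/Q(1)) = 0.0098·log₂(0.0098/0.1239) = -0.03587
  P(2)·log₂(P(2)/Q(2)) = 0.9804·log₂(0.9804/0.7606) = 0.35905
  P(3)·log₂(P(3)/Q(3)) = 0.0098·log₂(0.0098/0.1155) = -0.03488

D_KL(P||Q) = -0.03587 + 0.35905 - 0.03488 = 0.28830 ≈ 0.2883 bits

D_KL(Q||P) = Σ Q(x) log₂(Q(x)/P(x))

Computing term by term:
  Q(1)·log₂(Q(1)/P(1)) = 0.1239·log₂(0.1239/0.0098) = 0.45351
  Q(2)·log₂(Q(2)/P(2)) = 0.7606·log₂(0.7606/0.9804) = -0.27856
  Q(3)·log₂(Q(3)/P(3)) = 0.1155·log₂(0.1155/0.0098) = 0.41106

D_KL(Q||P) = 0.45351 - 0.27856 + 0.41106 = 0.58601 ≈ 0.5860 bits

These are NOT equal (difference: 0.2977 bits). KL divergence is asymmetric: D_KL(P||Q) ≠ D_KL(Q||P) in general.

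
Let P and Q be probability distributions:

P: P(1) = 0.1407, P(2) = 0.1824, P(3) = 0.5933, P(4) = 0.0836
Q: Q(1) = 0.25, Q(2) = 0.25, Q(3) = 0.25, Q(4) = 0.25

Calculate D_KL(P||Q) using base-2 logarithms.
0.4080 bits

D_KL(P||Q) = Σ P(x) log₂(P(x)/Q(x))

Computing term by term:
  P(1)·log₂(P(1)/Q(1)) = 0.1407·log₂(0.1407/0.25) = -0.11668
  P(2)·log₂(P(2)/Q(2)) = 0.1824·log₂(0.1824/0.25) = -0.08296
  P(3)·log₂(P(3)/Q(3)) = 0.5933·log₂(0.5933/0.25) = 0.73975
  P(4)·log₂(P(4)/Q(4)) = 0.0836·log₂(0.0836/0.25) = -0.13212

D_KL(P||Q) = -0.11668 - 0.08296 + 0.73975 - 0.13212 = 0.40799 ≈ 0.4080 bits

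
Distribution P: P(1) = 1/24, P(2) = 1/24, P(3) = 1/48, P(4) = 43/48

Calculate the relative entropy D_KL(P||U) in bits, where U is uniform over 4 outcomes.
1.3594 bits

U(i) = 1/4 for all i

D_KL(P||U) = Σ P(x) log₂(P(x) / (1/4))
           = Σ P(x) log₂(P(x)) + log₂(4)
           = log₂(4) - H(P)

H(P) = -Σ P(x) log₂(P(x)):
  -P(1)·log₂(P(1)) = -(1/24)·log₂(1/24) = 0.19104
  -P(2)·log₂(P(2)) = -(1/24)·log₂(1/24) = 0.19104
  -P(3)·log₂(P(3)) = -(1/48)·log₂(1/48) = 0.11635
  -P(4)·log₂(P(4)) = -(43/48)·log₂(43/48) = 0.14217
H(P) = 0.19104 + 0.19104 + 0.11635 + 0.14217 = 0.64060 bits

log₂(4) = 2.00000 bits

D_KL(P||U) = 2.00000 - 0.64060 = 1.35940 ≈ 1.3594 bits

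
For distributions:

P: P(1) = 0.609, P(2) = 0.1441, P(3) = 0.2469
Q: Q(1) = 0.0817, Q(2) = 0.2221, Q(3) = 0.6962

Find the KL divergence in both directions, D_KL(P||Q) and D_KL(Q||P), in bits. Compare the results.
D_KL(P||Q) = 1.3057 bits, D_KL(Q||P) = 0.9431 bits. D_KL(P||Q) is larger than D_KL(Q||P) by 0.3626 bits; the two directions differ.

D_KL(P||Q) = Σ P(x) log₂(P(x)/Q(x))

Computing term by term:
  P(1)·log₂(P(1)/Q(1)) = 0.609·log₂(0.609/0.0817) = 1.76490
  P(2)·log₂(P(2)/Q(2)) = 0.1441·log₂(0.1441/0.2221) = -0.08994
  P(3)·log₂(P(3)/Q(3)) = 0.2469·log₂(0.2469/0.6962) = -0.36926

D_KL(P||Q) = 1.76490 - 0.08994 - 0.36926 = 1.30570 ≈ 1.3057 bits

D_KL(Q||P) = Σ Q(x) log₂(Q(x)/P(x))

Computing term by term:
  Q(1)·log₂(Q(1)/P(1)) = 0.0817·log₂(0.0817/0.609) = -0.23677
  Q(2)·log₂(Q(2)/P(2)) = 0.2221·log₂(0.2221/0.1441) = 0.13862
  Q(3)·log₂(Q(3)/P(3)) = 0.6962·log₂(0.6962/0.2469) = 1.04122

D_KL(Q||P) = -0.23677 + 0.13862 + 1.04122 = 0.94307 ≈ 0.9431 bits

These are NOT equal (difference: 0.3626 bits). KL divergence is asymmetric: D_KL(P||Q) ≠ D_KL(Q||P) in general.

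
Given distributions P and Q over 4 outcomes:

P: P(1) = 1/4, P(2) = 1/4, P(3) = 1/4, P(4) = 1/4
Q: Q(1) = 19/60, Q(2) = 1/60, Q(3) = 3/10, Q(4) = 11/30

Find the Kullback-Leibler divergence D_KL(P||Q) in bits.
0.6876 bits

D_KL(P||Q) = Σ P(x) log₂(P(x)/Q(x))

Computing term by term:
  P(1)·log₂(P(1)/Q(1)) = (1/4)·log₂((1/4)/(19/60)) = -0.08526
  P(2)·log₂(P(2)/Q(2)) = (1/4)·log₂((1/4)/(1/60)) = 0.97672
  P(3)·log₂(P(3)/Q(3)) = (1/4)·log₂((1/4)/(3/10)) = -0.06576
  P(4)·log₂(P(4)/Q(4)) = (1/4)·log₂((1/4)/(11/30)) = -0.13814

D_KL(P||Q) = -0.08526 + 0.97672 - 0.06576 - 0.13814 = 0.68756 ≈ 0.6876 bits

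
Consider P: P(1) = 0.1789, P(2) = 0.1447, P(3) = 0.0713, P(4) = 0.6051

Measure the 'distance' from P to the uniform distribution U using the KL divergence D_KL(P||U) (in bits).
0.4421 bits

U(i) = 1/4 for all i

D_KL(P||U) = Σ P(x) log₂(P(x) / (1/4))
           = Σ P(x) log₂(P(x)) + log₂(4)
           = log₂(4) - H(P)

H(P) = -Σ P(x) log₂(P(x)):
  -P(1)·log₂(P(1)) = -(0.1789)·log₂(0.1789) = 0.44417
  -P(2)·log₂(P(2)) = -(0.1447)·log₂(0.1447) = 0.40355
  -P(3)·log₂(P(3)) = -(0.0713)·log₂(0.0713) = 0.27165
  -P(4)·log₂(P(4)) = -(0.6051)·log₂(0.6051) = 0.43855
H(P) = 0.44417 + 0.40355 + 0.27165 + 0.43855 = 1.55792 bits

log₂(4) = 2.00000 bits

D_KL(P||U) = 2.00000 - 1.55792 = 0.44208 ≈ 0.4421 bits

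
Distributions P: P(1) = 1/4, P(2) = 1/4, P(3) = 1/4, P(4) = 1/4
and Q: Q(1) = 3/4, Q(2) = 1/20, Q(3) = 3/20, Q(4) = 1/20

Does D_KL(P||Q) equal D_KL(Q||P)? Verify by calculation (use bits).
D_KL(P||Q) = 0.9490 bits, D_KL(Q||P) = 0.8460 bits. No — D_KL(P||Q) ≠ D_KL(Q||P) for this pair.

D_KL(P||Q) = Σ P(x) log₂(P(x)/Q(x))

Computing term by term:
  P(1)·log₂(P(1)/Q(1)) = (1/4)·log₂((1/4)/(3/4)) = -0.39624
  P(2)·log₂(P(2)/Q(2)) = (1/4)·log₂((1/4)/(1/20)) = 0.58048
  P(3)·log₂(P(3)/Q(3)) = (1/4)·log₂((1/4)/(3/20)) = 0.18424
  P(4)·log₂(P(4)/Q(4)) = (1/4)·log₂((1/4)/(1/20)) = 0.58048

D_KL(P||Q) = -0.39624 + 0.58048 + 0.18424 + 0.58048 = 0.94896 ≈ 0.9490 bits

D_KL(Q||P) = Σ Q(x) log₂(Q(x)/P(x))

Computing term by term:
  Q(1)·log₂(Q(1)/P(1)) = (3/4)·log₂((3/4)/(1/4)) = 1.18872
  Q(2)·log₂(Q(2)/P(2)) = (1/20)·log₂((1/20)/(1/4)) = -0.11610
  Q(3)·log₂(Q(3)/P(3)) = (3/20)·log₂((3/20)/(1/4)) = -0.11054
  Q(4)·log₂(Q(4)/P(4)) = (1/20)·log₂((1/20)/(1/4)) = -0.11610

D_KL(Q||P) = 1.18872 - 0.11610 - 0.11054 - 0.11610 = 0.84598 ≈ 0.8460 bits

These are NOT equal (difference: 0.1030 bits). KL divergence is asymmetric: D_KL(P||Q) ≠ D_KL(Q||P) in general.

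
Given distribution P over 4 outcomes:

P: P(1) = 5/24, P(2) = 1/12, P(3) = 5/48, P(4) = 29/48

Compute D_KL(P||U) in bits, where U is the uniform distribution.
0.4507 bits

U(i) = 1/4 for all i

D_KL(P||U) = Σ P(x) log₂(P(x) / (1/4))
           = Σ P(x) log₂(P(x)) + log₂(4)
           = log₂(4) - H(P)

H(P) = -Σ P(x) log₂(P(x)):
  -P(1)·log₂(P(1)) = -(5/24)·log₂(5/24) = 0.47147
  -P(2)·log₂(P(2)) = -(1/12)·log₂(1/12) = 0.29875
  -P(3)·log₂(P(3)) = -(5/48)·log₂(5/48) = 0.33990
  -P(4)·log₂(P(4)) = -(29/48)·log₂(29/48) = 0.43922
H(P) = 0.47147 + 0.29875 + 0.33990 + 0.43922 = 1.54934 bits

log₂(4) = 2.00000 bits

D_KL(P||U) = 2.00000 - 1.54934 = 0.45066 ≈ 0.4507 bits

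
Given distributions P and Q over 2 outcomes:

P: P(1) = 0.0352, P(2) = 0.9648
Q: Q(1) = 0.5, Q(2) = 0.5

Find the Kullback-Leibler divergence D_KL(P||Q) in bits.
0.7802 bits

D_KL(P||Q) = Σ P(x) log₂(P(x)/Q(x))

Computing term by term:
  P(1)·log₂(P(1)/Q(1)) = 0.0352·log₂(0.0352/0.5) = -0.13476
  P(2)·log₂(P(2)/Q(2)) = 0.9648·log₂(0.9648/0.5) = 0.91492

D_KL(P||Q) = -0.13476 + 0.91492 = 0.78016 ≈ 0.7802 bits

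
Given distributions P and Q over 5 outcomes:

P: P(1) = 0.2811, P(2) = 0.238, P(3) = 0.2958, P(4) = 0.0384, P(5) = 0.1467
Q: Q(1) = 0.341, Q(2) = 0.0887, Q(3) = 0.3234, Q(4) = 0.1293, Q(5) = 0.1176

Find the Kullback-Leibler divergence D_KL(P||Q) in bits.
0.2020 bits

D_KL(P||Q) = Σ P(x) log₂(P(x)/Q(x))

Computing term by term:
  P(1)·log₂(P(1)/Q(1)) = 0.2811·log₂(0.2811/0.341) = -0.07834
  P(2)·log₂(P(2)/Q(2)) = 0.238·log₂(0.238/0.0887) = 0.33890
  P(3)·log₂(P(3)/Q(3)) = 0.2958·log₂(0.2958/0.3234) = -0.03807
  P(4)·log₂(P(4)/Q(4)) = 0.0384·log₂(0.0384/0.1293) = -0.06726
  P(5)·log₂(P(5)/Q(5)) = 0.1467·log₂(0.1467/0.1176) = 0.04679

D_KL(P||Q) = -0.07834 + 0.33890 - 0.03807 - 0.06726 + 0.04679 = 0.20202 ≈ 0.2020 bits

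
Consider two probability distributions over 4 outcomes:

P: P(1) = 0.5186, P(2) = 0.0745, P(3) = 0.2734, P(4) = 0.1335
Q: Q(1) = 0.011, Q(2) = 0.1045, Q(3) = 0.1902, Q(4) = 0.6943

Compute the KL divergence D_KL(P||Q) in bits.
2.6721 bits

D_KL(P||Q) = Σ P(x) log₂(P(x)/Q(x))

Computing term by term:
  P(1)·log₂(P(1)/Q(1)) = 0.5186·log₂(0.5186/0.011) = 2.88292
  P(2)·log₂(P(2)/Q(2)) = 0.0745·log₂(0.0745/0.1045) = -0.03637
  P(3)·log₂(P(3)/Q(3)) = 0.2734·log₂(0.2734/0.1902) = 0.14312
  P(4)·log₂(P(4)/Q(4)) = 0.1335·log₂(0.1335/0.6943) = -0.31756

D_KL(P||Q) = 2.88292 - 0.03637 + 0.14312 - 0.31756 = 2.67211 ≈ 2.6721 bits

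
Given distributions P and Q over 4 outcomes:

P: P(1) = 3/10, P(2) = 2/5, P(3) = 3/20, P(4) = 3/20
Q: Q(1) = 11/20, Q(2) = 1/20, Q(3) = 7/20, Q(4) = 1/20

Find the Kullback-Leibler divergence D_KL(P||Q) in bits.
0.9920 bits

D_KL(P||Q) = Σ P(x) log₂(P(x)/Q(x))

Computing term by term:
  P(1)·log₂(P(1)/Q(1)) = (3/10)·log₂((3/10)/(11/20)) = -0.26234
  P(2)·log₂(P(2)/Q(2)) = (2/5)·log₂((2/5)/(1/20)) = 1.20000
  P(3)·log₂(P(3)/Q(3)) = (3/20)·log₂((3/20)/(7/20)) = -0.18336
  P(4)·log₂(P(4)/Q(4)) = (3/20)·log₂((3/20)/(1/20)) = 0.23774

D_KL(P||Q) = -0.26234 + 1.20000 - 0.18336 + 0.23774 = 0.99204 ≈ 0.9920 bits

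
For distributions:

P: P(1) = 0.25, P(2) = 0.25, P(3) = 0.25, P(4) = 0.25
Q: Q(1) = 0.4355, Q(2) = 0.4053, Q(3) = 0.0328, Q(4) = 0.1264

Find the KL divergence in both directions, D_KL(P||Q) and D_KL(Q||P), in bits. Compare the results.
D_KL(P||Q) = 0.6041 bits, D_KL(Q||P) = 0.4108 bits. D_KL(P||Q) is larger than D_KL(Q||P) by 0.1933 bits; the two directions differ.

D_KL(P||Q) = Σ P(x) log₂(P(x)/Q(x))

Computing term by term:
  P(1)·log₂(P(1)/Q(1)) = 0.25·log₂(0.25/0.4355) = -0.20019
  P(2)·log₂(P(2)/Q(2)) = 0.25·log₂(0.25/0.4053) = -0.17427
  P(3)·log₂(P(3)/Q(3)) = 0.25·log₂(0.25/0.0328) = 0.73254
  P(4)·log₂(P(4)/Q(4)) = 0.25·log₂(0.25/0.1264) = 0.24598

D_KL(P||Q) = -0.20019 - 0.17427 + 0.73254 + 0.24598 = 0.60406 ≈ 0.6041 bits

D_KL(Q||P) = Σ Q(x) log₂(Q(x)/P(x))

Computing term by term:
  Q(1)·log₂(Q(1)/P(1)) = 0.4355·log₂(0.4355/0.25) = 0.34872
  Q(2)·log₂(Q(2)/P(2)) = 0.4053·log₂(0.4053/0.25) = 0.28252
  Q(3)·log₂(Q(3)/P(3)) = 0.0328·log₂(0.0328/0.25) = -0.09611
  Q(4)·log₂(Q(4)/P(4)) = 0.1264·log₂(0.1264/0.25) = -0.12437

D_KL(Q||P) = 0.34872 + 0.28252 - 0.09611 - 0.12437 = 0.41076 ≈ 0.4108 bits

These are NOT equal (difference: 0.1933 bits). KL divergence is asymmetric: D_KL(P||Q) ≠ D_KL(Q||P) in general.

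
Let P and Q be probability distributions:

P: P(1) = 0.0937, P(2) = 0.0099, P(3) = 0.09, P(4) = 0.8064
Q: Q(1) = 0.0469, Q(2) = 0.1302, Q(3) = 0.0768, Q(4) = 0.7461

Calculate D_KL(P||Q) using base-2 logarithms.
0.1678 bits

D_KL(P||Q) = Σ P(x) log₂(P(x)/Q(x))

Computing term by term:
  P(1)·log₂(P(1)/Q(1)) = 0.0937·log₂(0.0937/0.0469) = 0.09356
  P(2)·log₂(P(2)/Q(2)) = 0.0099·log₂(0.0099/0.1302) = -0.03680
  P(3)·log₂(P(3)/Q(3)) = 0.09·log₂(0.09/0.0768) = 0.02059
  P(4)·log₂(P(4)/Q(4)) = 0.8064·log₂(0.8064/0.7461) = 0.09042

D_KL(P||Q) = 0.09356 - 0.03680 + 0.02059 + 0.09042 = 0.16777 ≈ 0.1678 bits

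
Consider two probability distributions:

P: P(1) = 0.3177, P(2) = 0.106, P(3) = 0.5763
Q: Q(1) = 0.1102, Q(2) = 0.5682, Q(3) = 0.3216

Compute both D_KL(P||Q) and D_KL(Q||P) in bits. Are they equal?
D_KL(P||Q) = 0.7135 bits, D_KL(Q||P) = 0.9374 bits. No, they are not equal.

D_KL(P||Q) = Σ P(x) log₂(P(x)/Q(x))

Computing term by term:
  P(1)·log₂(P(1)/Q(1)) = 0.3177·log₂(0.3177/0.1102) = 0.48530
  P(2)·log₂(P(2)/Q(2)) = 0.106·log₂(0.106/0.5682) = -0.25677
  P(3)·log₂(P(3)/Q(3)) = 0.5763·log₂(0.5763/0.3216) = 0.48499

D_KL(P||Q) = 0.48530 - 0.25677 + 0.48499 = 0.71352 ≈ 0.7135 bits

D_KL(Q||P) = Σ Q(x) log₂(Q(x)/P(x))

Computing term by term:
  Q(1)·log₂(Q(1)/P(1)) = 0.1102·log₂(0.1102/0.3177) = -0.16834
  Q(2)·log₂(Q(2)/P(2)) = 0.5682·log₂(0.5682/0.106) = 1.37637
  Q(3)·log₂(Q(3)/P(3)) = 0.3216·log₂(0.3216/0.5763) = -0.27064

D_KL(Q||P) = -0.16834 + 1.37637 - 0.27064 = 0.93739 ≈ 0.9374 bits

These are NOT equal (difference: 0.2239 bits). KL divergence is asymmetric: D_KL(P||Q) ≠ D_KL(Q||P) in general.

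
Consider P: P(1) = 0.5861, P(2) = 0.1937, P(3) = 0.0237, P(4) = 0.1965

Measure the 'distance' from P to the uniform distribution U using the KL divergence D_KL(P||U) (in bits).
0.5003 bits

U(i) = 1/4 for all i

D_KL(P||U) = Σ P(x) log₂(P(x) / (1/4))
           = Σ P(x) log₂(P(x)) + log₂(4)
           = log₂(4) - H(P)

H(P) = -Σ P(x) log₂(P(x)):
  -P(1)·log₂(P(1)) = -(0.5861)·log₂(0.5861) = 0.45175
  -P(2)·log₂(P(2)) = -(0.1937)·log₂(0.1937) = 0.45870
  -P(3)·log₂(P(3)) = -(0.0237)·log₂(0.0237) = 0.12796
  -P(4)·log₂(P(4)) = -(0.1965)·log₂(0.1965) = 0.46126
H(P) = 0.45175 + 0.45870 + 0.12796 + 0.46126 = 1.49967 bits

log₂(4) = 2.00000 bits

D_KL(P||U) = 2.00000 - 1.49967 = 0.50033 ≈ 0.5003 bits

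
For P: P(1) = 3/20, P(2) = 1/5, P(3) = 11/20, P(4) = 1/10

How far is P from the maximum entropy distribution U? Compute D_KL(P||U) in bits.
0.3185 bits

U(i) = 1/4 for all i

D_KL(P||U) = Σ P(x) log₂(P(x) / (1/4))
           = Σ P(x) log₂(P(x)) + log₂(4)
           = log₂(4) - H(P)

H(P) = -Σ P(x) log₂(P(x)):
  -P(1)·log₂(P(1)) = -(3/20)·log₂(3/20) = 0.41054
  -P(2)·log₂(P(2)) = -(1/5)·log₂(1/5) = 0.46439
  -P(3)·log₂(P(3)) = -(11/20)·log₂(11/20) = 0.47437
  -P(4)·log₂(P(4)) = -(1/10)·log₂(1/10) = 0.33219
H(P) = 0.41054 + 0.46439 + 0.47437 + 0.33219 = 1.68149 bits

log₂(4) = 2.00000 bits

D_KL(P||U) = 2.00000 - 1.68149 = 0.31851 ≈ 0.3185 bits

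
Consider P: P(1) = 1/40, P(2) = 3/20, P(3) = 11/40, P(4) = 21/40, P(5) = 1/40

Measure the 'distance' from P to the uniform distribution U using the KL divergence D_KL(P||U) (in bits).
0.6451 bits

U(i) = 1/5 for all i

D_KL(P||U) = Σ P(x) log₂(P(x) / (1/5))
           = Σ P(x) log₂(P(x)) + log₂(5)
           = log₂(5) - H(P)

H(P) = -Σ P(x) log₂(P(x)):
  -P(1)·log₂(P(1)) = -(1/40)·log₂(1/40) = 0.13305
  -P(2)·log₂(P(2)) = -(3/20)·log₂(3/20) = 0.41054
  -P(3)·log₂(P(3)) = -(11/40)·log₂(11/40) = 0.51219
  -P(4)·log₂(P(4)) = -(21/40)·log₂(21/40) = 0.48805
  -P(5)·log₂(P(5)) = -(1/40)·log₂(1/40) = 0.13305
H(P) = 0.13305 + 0.41054 + 0.51219 + 0.48805 + 0.13305 = 1.67688 bits

log₂(5) = 2.32193 bits

D_KL(P||U) = 2.32193 - 1.67688 = 0.64505 ≈ 0.6451 bits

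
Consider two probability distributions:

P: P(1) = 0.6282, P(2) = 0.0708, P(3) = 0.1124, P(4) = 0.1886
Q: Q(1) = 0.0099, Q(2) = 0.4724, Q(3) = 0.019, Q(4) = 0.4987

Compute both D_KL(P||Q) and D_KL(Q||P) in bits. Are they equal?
D_KL(P||Q) = 3.5913 bits, D_KL(Q||P) = 1.8851 bits. No, they are not equal.

D_KL(P||Q) = Σ P(x) log₂(P(x)/Q(x))

Computing term by term:
  P(1)·log₂(P(1)/Q(1)) = 0.6282·log₂(0.6282/0.0099) = 3.76144
  P(2)·log₂(P(2)/Q(2)) = 0.0708·log₂(0.0708/0.4724) = -0.19386
  P(3)·log₂(P(3)/Q(3)) = 0.1124·log₂(0.1124/0.019) = 0.28826
  P(4)·log₂(P(4)/Q(4)) = 0.1886·log₂(0.1886/0.4987) = -0.26458

D_KL(P||Q) = 3.76144 - 0.19386 + 0.28826 - 0.26458 = 3.59126 ≈ 3.5913 bits

D_KL(Q||P) = Σ Q(x) log₂(Q(x)/P(x))

Computing term by term:
  Q(1)·log₂(Q(1)/P(1)) = 0.0099·log₂(0.0099/0.6282) = -0.05928
  Q(2)·log₂(Q(2)/P(2)) = 0.4724·log₂(0.4724/0.0708) = 1.29352
  Q(3)·log₂(Q(3)/P(3)) = 0.019·log₂(0.019/0.1124) = -0.04873
  Q(4)·log₂(Q(4)/P(4)) = 0.4987·log₂(0.4987/0.1886) = 0.69960

D_KL(Q||P) = -0.05928 + 1.29352 - 0.04873 + 0.69960 = 1.88511 ≈ 1.8851 bits

These are NOT equal (difference: 1.7062 bits). KL divergence is asymmetric: D_KL(P||Q) ≠ D_KL(Q||P) in general.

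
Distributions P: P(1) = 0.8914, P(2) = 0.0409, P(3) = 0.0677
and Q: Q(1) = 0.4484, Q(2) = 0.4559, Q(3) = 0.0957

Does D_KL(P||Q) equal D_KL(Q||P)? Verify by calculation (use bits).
D_KL(P||Q) = 0.7076 bits, D_KL(Q||P) = 1.1892 bits. No — D_KL(P||Q) ≠ D_KL(Q||P) for this pair.

D_KL(P||Q) = Σ P(x) log₂(P(x)/Q(x))

Computing term by term:
  P(1)·log₂(P(1)/Q(1)) = 0.8914·log₂(0.8914/0.4484) = 0.88363
  P(2)·log₂(P(2)/Q(2)) = 0.0409·log₂(0.0409/0.4559) = -0.14227
  P(3)·log₂(P(3)/Q(3)) = 0.0677·log₂(0.0677/0.0957) = -0.03381

D_KL(P||Q) = 0.88363 - 0.14227 - 0.03381 = 0.70755 ≈ 0.7076 bits

D_KL(Q||P) = Σ Q(x) log₂(Q(x)/P(x))

Computing term by term:
  Q(1)·log₂(Q(1)/P(1)) = 0.4484·log₂(0.4484/0.8914) = -0.44449
  Q(2)·log₂(Q(2)/P(2)) = 0.4559·log₂(0.4559/0.0409) = 1.58587
  Q(3)·log₂(Q(3)/P(3)) = 0.0957·log₂(0.0957/0.0677) = 0.04779

D_KL(Q||P) = -0.44449 + 1.58587 + 0.04779 = 1.18917 ≈ 1.1892 bits

These are NOT equal (difference: 0.4816 bits). KL divergence is asymmetric: D_KL(P||Q) ≠ D_KL(Q||P) in general.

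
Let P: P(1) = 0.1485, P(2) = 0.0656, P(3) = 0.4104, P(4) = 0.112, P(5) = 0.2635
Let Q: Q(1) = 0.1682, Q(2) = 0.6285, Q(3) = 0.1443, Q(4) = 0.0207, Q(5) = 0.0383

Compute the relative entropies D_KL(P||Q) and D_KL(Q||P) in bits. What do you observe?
D_KL(P||Q) = 1.3843 bits, D_KL(Q||P) = 1.7046 bits. The two directions give different values (D_KL(Q||P) exceeds D_KL(P||Q) by 0.3203 bits): KL divergence is asymmetric.

D_KL(P||Q) = Σ P(x) log₂(P(x)/Q(x))

Computing term by term:
  P(1)·log₂(P(1)/Q(1)) = 0.1485·log₂(0.1485/0.1682) = -0.02669
  P(2)·log₂(P(2)/Q(2)) = 0.0656·log₂(0.0656/0.6285) = -0.21387
  P(3)·log₂(P(3)/Q(3)) = 0.4104·log₂(0.4104/0.1443) = 0.61887
  P(4)·log₂(P(4)/Q(4)) = 0.112·log₂(0.112/0.0207) = 0.27281
  P(5)·log₂(P(5)/Q(5)) = 0.2635·log₂(0.2635/0.0383) = 0.73316

D_KL(P||Q) = -0.02669 - 0.21387 + 0.61887 + 0.27281 + 0.73316 = 1.38428 ≈ 1.3843 bits

D_KL(Q||P) = Σ Q(x) log₂(Q(x)/P(x))

Computing term by term:
  Q(1)·log₂(Q(1)/P(1)) = 0.1682·log₂(0.1682/0.1485) = 0.03023
  Q(2)·log₂(Q(2)/P(2)) = 0.6285·log₂(0.6285/0.0656) = 2.04900
  Q(3)·log₂(Q(3)/P(3)) = 0.1443·log₂(0.1443/0.4104) = -0.21760
  Q(4)·log₂(Q(4)/P(4)) = 0.0207·log₂(0.0207/0.112) = -0.05042
  Q(5)·log₂(Q(5)/P(5)) = 0.0383·log₂(0.0383/0.2635) = -0.10657

D_KL(Q||P) = 0.03023 + 2.04900 - 0.21760 - 0.05042 - 0.10657 = 1.70464 ≈ 1.7046 bits

These are NOT equal (difference: 0.3203 bits). KL divergence is asymmetric: D_KL(P||Q) ≠ D_KL(Q||P) in general.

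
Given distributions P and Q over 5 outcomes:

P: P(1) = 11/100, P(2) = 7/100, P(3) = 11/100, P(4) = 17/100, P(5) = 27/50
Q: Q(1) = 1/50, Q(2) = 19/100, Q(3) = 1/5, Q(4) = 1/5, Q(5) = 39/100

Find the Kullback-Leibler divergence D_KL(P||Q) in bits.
0.2885 bits

D_KL(P||Q) = Σ P(x) log₂(P(x)/Q(x))

Computing term by term:
  P(1)·log₂(P(1)/Q(1)) = (11/100)·log₂((11/100)/(1/50)) = 0.27054
  P(2)·log₂(P(2)/Q(2)) = (7/100)·log₂((7/100)/(19/100)) = -0.10084
  P(3)·log₂(P(3)/Q(3)) = (11/100)·log₂((11/100)/(1/5)) = -0.09487
  P(4)·log₂(P(4)/Q(4)) = (17/100)·log₂((17/100)/(1/5)) = -0.03986
  P(5)·log₂(P(5)/Q(5)) = (27/50)·log₂((27/50)/(39/100)) = 0.25352

D_KL(P||Q) = 0.27054 - 0.10084 - 0.09487 - 0.03986 + 0.25352 = 0.28849 ≈ 0.2885 bits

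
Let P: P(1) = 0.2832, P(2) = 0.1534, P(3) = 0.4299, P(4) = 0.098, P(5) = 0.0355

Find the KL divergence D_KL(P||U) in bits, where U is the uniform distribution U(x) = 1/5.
0.3686 bits

U(i) = 1/5 for all i

D_KL(P||U) = Σ P(x) log₂(P(x) / (1/5))
           = Σ P(x) log₂(P(x)) + log₂(5)
           = log₂(5) - H(P)

H(P) = -Σ P(x) log₂(P(x)):
  -P(1)·log₂(P(1)) = -(0.2832)·log₂(0.2832) = 0.51545
  -P(2)·log₂(P(2)) = -(0.1534)·log₂(0.1534) = 0.41489
  -P(3)·log₂(P(3)) = -(0.4299)·log₂(0.4299) = 0.52359
  -P(4)·log₂(P(4)) = -(0.098)·log₂(0.098) = 0.32841
  -P(5)·log₂(P(5)) = -(0.0355)·log₂(0.0355) = 0.17097
H(P) = 0.51545 + 0.41489 + 0.52359 + 0.32841 + 0.17097 = 1.95331 bits

log₂(5) = 2.32193 bits

D_KL(P||U) = 2.32193 - 1.95331 = 0.36862 ≈ 0.3686 bits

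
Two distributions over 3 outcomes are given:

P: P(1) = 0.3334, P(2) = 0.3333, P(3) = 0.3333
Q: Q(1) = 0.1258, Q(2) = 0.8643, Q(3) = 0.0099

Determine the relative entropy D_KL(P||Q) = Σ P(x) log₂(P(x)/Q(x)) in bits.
1.7015 bits

D_KL(P||Q) = Σ P(x) log₂(P(x)/Q(x))

Computing term by term:
  P(1)·log₂(P(1)/Q(1)) = 0.3334·log₂(0.3334/0.1258) = 0.46880
  P(2)·log₂(P(2)/Q(2)) = 0.3333·log₂(0.3333/0.8643) = -0.45819
  P(3)·log₂(P(3)/Q(3)) = 0.3333·log₂(0.3333/0.0099) = 1.69091

D_KL(P||Q) = 0.46880 - 0.45819 + 1.69091 = 1.70152 ≈ 1.7015 bits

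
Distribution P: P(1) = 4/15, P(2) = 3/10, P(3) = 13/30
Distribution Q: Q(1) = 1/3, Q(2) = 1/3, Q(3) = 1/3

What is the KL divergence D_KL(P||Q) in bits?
0.0326 bits

D_KL(P||Q) = Σ P(x) log₂(P(x)/Q(x))

Computing term by term:
  P(1)·log₂(P(1)/Q(1)) = (4/15)·log₂((4/15)/(1/3)) = -0.08585
  P(2)·log₂(P(2)/Q(2)) = (3/10)·log₂((3/10)/(1/3)) = -0.04560
  P(3)·log₂(P(3)/Q(3)) = (13/30)·log₂((13/30)/(1/3)) = 0.16402

D_KL(P||Q) = -0.08585 - 0.04560 + 0.16402 = 0.03257 ≈ 0.0326 bits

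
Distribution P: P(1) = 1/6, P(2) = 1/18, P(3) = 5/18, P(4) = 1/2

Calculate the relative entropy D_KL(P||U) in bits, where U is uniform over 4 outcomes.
0.3242 bits

U(i) = 1/4 for all i

D_KL(P||U) = Σ P(x) log₂(P(x) / (1/4))
           = Σ P(x) log₂(P(x)) + log₂(4)
           = log₂(4) - H(P)

H(P) = -Σ P(x) log₂(P(x)):
  -P(1)·log₂(P(1)) = -(1/6)·log₂(1/6) = 0.43083
  -P(2)·log₂(P(2)) = -(1/18)·log₂(1/18) = 0.23166
  -P(3)·log₂(P(3)) = -(5/18)·log₂(5/18) = 0.51333
  -P(4)·log₂(P(4)) = -(1/2)·log₂(1/2) = 0.50000
H(P) = 0.43083 + 0.23166 + 0.51333 + 0.50000 = 1.67582 bits

log₂(4) = 2.00000 bits

D_KL(P||U) = 2.00000 - 1.67582 = 0.32418 ≈ 0.3242 bits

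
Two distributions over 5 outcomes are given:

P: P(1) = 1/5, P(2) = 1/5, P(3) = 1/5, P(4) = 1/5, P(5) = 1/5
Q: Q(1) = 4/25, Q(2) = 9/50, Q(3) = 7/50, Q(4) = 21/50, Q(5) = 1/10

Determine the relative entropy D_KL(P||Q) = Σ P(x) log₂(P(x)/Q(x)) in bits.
0.1836 bits

D_KL(P||Q) = Σ P(x) log₂(P(x)/Q(x))

Computing term by term:
  P(1)·log₂(P(1)/Q(1)) = (1/5)·log₂((1/5)/(4/25)) = 0.06439
  P(2)·log₂(P(2)/Q(2)) = (1/5)·log₂((1/5)/(9/50)) = 0.03040
  P(3)·log₂(P(3)/Q(3)) = (1/5)·log₂((1/5)/(7/50)) = 0.10291
  P(4)·log₂(P(4)/Q(4)) = (1/5)·log₂((1/5)/(21/50)) = -0.21408
  P(5)·log₂(P(5)/Q(5)) = (1/5)·log₂((1/5)/(1/10)) = 0.20000

D_KL(P||Q) = 0.06439 + 0.03040 + 0.10291 - 0.21408 + 0.20000 = 0.18362 ≈ 0.1836 bits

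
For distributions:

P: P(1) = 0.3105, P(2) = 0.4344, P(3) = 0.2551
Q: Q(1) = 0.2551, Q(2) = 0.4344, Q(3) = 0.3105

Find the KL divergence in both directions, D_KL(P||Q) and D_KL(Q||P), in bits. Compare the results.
D_KL(P||Q) = 0.0157 bits, D_KL(Q||P) = 0.0157 bits. The two directions give exactly the same value for this pair.

D_KL(P||Q) = Σ P(x) log₂(P(x)/Q(x))

Computing term by term:
  P(1)·log₂(P(1)/Q(1)) = 0.3105·log₂(0.3105/0.2551) = 0.08804
  P(2)·log₂(P(2)/Q(2)) = 0.4344·log₂(0.4344/0.4344) = 0.00000
  P(3)·log₂(P(3)/Q(3)) = 0.2551·log₂(0.2551/0.3105) = -0.07233

D_KL(P||Q) = 0.08804 + 0.00000 - 0.07233 = 0.01571 ≈ 0.0157 bits

D_KL(Q||P) = Σ Q(x) log₂(Q(x)/P(x))

Computing term by term:
  Q(1)·log₂(Q(1)/P(1)) = 0.2551·log₂(0.2551/0.3105) = -0.07233
  Q(2)·log₂(Q(2)/P(2)) = 0.4344·log₂(0.4344/0.4344) = 0.00000
  Q(3)·log₂(Q(3)/P(3)) = 0.3105·log₂(0.3105/0.2551) = 0.08804

D_KL(Q||P) = -0.07233 + 0.00000 + 0.08804 = 0.01571 ≈ 0.0157 bits

These ARE equal here. Q is P with outcomes relabeled (Q(1) = P(3), Q(3) = P(1)) by a relabeling that is its own inverse, so the two sums contain exactly the same terms in a different order. This is a special case — KL divergence is not symmetric in general: D_KL(P||Q) ≠ D_KL(Q||P) for most P, Q.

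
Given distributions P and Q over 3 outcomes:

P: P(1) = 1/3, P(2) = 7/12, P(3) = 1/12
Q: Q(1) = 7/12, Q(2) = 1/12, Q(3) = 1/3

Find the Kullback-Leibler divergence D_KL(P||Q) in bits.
1.2018 bits

D_KL(P||Q) = Σ P(x) log₂(P(x)/Q(x))

Computing term by term:
  P(1)·log₂(P(1)/Q(1)) = (1/3)·log₂((1/3)/(7/12)) = -0.26912
  P(2)·log₂(P(2)/Q(2)) = (7/12)·log₂((7/12)/(1/12)) = 1.63762
  P(3)·log₂(P(3)/Q(3)) = (1/12)·log₂((1/12)/(1/3)) = -0.16667

D_KL(P||Q) = -0.26912 + 1.63762 - 0.16667 = 1.20183 ≈ 1.2018 bits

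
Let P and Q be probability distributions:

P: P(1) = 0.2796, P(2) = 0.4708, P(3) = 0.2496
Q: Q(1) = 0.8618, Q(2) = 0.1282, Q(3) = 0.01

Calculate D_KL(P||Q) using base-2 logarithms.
1.5880 bits

D_KL(P||Q) = Σ P(x) log₂(P(x)/Q(x))

Computing term by term:
  P(1)·log₂(P(1)/Q(1)) = 0.2796·log₂(0.2796/0.8618) = -0.45407
  P(2)·log₂(P(2)/Q(2)) = 0.4708·log₂(0.4708/0.1282) = 0.88356
  P(3)·log₂(P(3)/Q(3)) = 0.2496·log₂(0.2496/0.01) = 1.15853

D_KL(P||Q) = -0.45407 + 0.88356 + 1.15853 = 1.58802 ≈ 1.5880 bits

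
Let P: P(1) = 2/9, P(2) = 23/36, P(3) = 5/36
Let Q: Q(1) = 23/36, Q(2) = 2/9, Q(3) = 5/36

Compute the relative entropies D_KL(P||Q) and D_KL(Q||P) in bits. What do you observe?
D_KL(P||Q) = 0.6348 bits, D_KL(Q||P) = 0.6348 bits. The two directions give the same value here, because Q is a self-inverse relabeling of P; in general KL divergence is asymmetric.

D_KL(P||Q) = Σ P(x) log₂(P(x)/Q(x))

Computing term by term:
  P(1)·log₂(P(1)/Q(1)) = (2/9)·log₂((2/9)/(23/36)) = -0.33857
  P(2)·log₂(P(2)/Q(2)) = (23/36)·log₂((23/36)/(2/9)) = 0.97339
  P(3)·log₂(P(3)/Q(3)) = (5/36)·log₂((5/36)/(5/36)) = 0.00000

D_KL(P||Q) = -0.33857 + 0.97339 + 0.00000 = 0.63482 ≈ 0.6348 bits

D_KL(Q||P) = Σ Q(x) log₂(Q(x)/P(x))

Computing term by term:
  Q(1)·log₂(Q(1)/P(1)) = (23/36)·log₂((23/36)/(2/9)) = 0.97339
  Q(2)·log₂(Q(2)/P(2)) = (2/9)·log₂((2/9)/(23/36)) = -0.33857
  Q(3)·log₂(Q(3)/P(3)) = (5/36)·log₂((5/36)/(5/36)) = 0.00000

D_KL(Q||P) = 0.97339 - 0.33857 + 0.00000 = 0.63482 ≈ 0.6348 bits

These ARE equal here. Q is P with outcomes relabeled (Q(1) = P(2), Q(2) = P(1)) by a relabeling that is its own inverse, so the two sums contain exactly the same terms in a different order. This is a special case — KL divergence is not symmetric in general: D_KL(P||Q) ≠ D_KL(Q||P) for most P, Q.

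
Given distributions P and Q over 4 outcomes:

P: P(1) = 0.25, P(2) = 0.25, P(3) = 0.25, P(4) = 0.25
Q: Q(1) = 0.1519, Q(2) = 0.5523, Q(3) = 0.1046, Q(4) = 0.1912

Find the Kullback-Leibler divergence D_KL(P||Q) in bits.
0.3048 bits

D_KL(P||Q) = Σ P(x) log₂(P(x)/Q(x))

Computing term by term:
  P(1)·log₂(P(1)/Q(1)) = 0.25·log₂(0.25/0.1519) = 0.17970
  P(2)·log₂(P(2)/Q(2)) = 0.25·log₂(0.25/0.5523) = -0.28588
  P(3)·log₂(P(3)/Q(3)) = 0.25·log₂(0.25/0.1046) = 0.31426
  P(4)·log₂(P(4)/Q(4)) = 0.25·log₂(0.25/0.1912) = 0.09671

D_KL(P||Q) = 0.17970 - 0.28588 + 0.31426 + 0.09671 = 0.30479 ≈ 0.3048 bits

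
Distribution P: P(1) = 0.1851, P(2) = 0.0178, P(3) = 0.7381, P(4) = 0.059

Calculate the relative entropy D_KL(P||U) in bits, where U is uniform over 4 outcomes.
0.8818 bits

U(i) = 1/4 for all i

D_KL(P||U) = Σ P(x) log₂(P(x) / (1/4))
           = Σ P(x) log₂(P(x)) + log₂(4)
           = log₂(4) - H(P)

H(P) = -Σ P(x) log₂(P(x)):
  -P(1)·log₂(P(1)) = -(0.1851)·log₂(0.1851) = 0.45046
  -P(2)·log₂(P(2)) = -(0.0178)·log₂(0.0178) = 0.10345
  -P(3)·log₂(P(3)) = -(0.7381)·log₂(0.7381) = 0.32337
  -P(4)·log₂(P(4)) = -(0.059)·log₂(0.059) = 0.24091
H(P) = 0.45046 + 0.10345 + 0.32337 + 0.24091 = 1.11819 bits

log₂(4) = 2.00000 bits

D_KL(P||U) = 2.00000 - 1.11819 = 0.88181 ≈ 0.8818 bits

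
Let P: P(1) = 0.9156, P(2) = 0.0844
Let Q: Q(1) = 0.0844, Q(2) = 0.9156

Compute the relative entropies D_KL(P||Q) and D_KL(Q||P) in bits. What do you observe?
D_KL(P||Q) = 2.8588 bits, D_KL(Q||P) = 2.8588 bits. The two directions give the same value here, because Q is a self-inverse relabeling of P; in general KL divergence is asymmetric.

D_KL(P||Q) = Σ P(x) log₂(P(x)/Q(x))

Computing term by term:
  P(1)·log₂(P(1)/Q(1)) = 0.9156·log₂(0.9156/0.0844) = 3.14912
  P(2)·log₂(P(2)/Q(2)) = 0.0844·log₂(0.0844/0.9156) = -0.29029

D_KL(P||Q) = 3.14912 - 0.29029 = 2.85883 ≈ 2.8588 bits

D_KL(Q||P) = Σ Q(x) log₂(Q(x)/P(x))

Computing term by term:
  Q(1)·log₂(Q(1)/P(1)) = 0.0844·log₂(0.0844/0.9156) = -0.29029
  Q(2)·log₂(Q(2)/P(2)) = 0.9156·log₂(0.9156/0.0844) = 3.14912

D_KL(Q||P) = -0.29029 + 3.14912 = 2.85883 ≈ 2.8588 bits

These ARE equal here. Q is P with outcomes relabeled (Q(1) = P(2), Q(2) = P(1)) by a relabeling that is its own inverse, so the two sums contain exactly the same terms in a different order. This is a special case — KL divergence is not symmetric in general: D_KL(P||Q) ≠ D_KL(Q||P) for most P, Q.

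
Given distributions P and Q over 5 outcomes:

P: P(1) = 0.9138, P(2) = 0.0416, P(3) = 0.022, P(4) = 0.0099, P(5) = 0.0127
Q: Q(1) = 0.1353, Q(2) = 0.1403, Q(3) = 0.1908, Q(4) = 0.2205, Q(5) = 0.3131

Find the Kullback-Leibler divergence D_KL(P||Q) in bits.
2.2736 bits

D_KL(P||Q) = Σ P(x) log₂(P(x)/Q(x))

Computing term by term:
  P(1)·log₂(P(1)/Q(1)) = 0.9138·log₂(0.9138/0.1353) = 2.51817
  P(2)·log₂(P(2)/Q(2)) = 0.0416·log₂(0.0416/0.1403) = -0.07296
  P(3)·log₂(P(3)/Q(3)) = 0.022·log₂(0.022/0.1908) = -0.06856
  P(4)·log₂(P(4)/Q(4)) = 0.0099·log₂(0.0099/0.2205) = -0.04432
  P(5)·log₂(P(5)/Q(5)) = 0.0127·log₂(0.0127/0.3131) = -0.05872

D_KL(P||Q) = 2.51817 - 0.07296 - 0.06856 - 0.04432 - 0.05872 = 2.27361 ≈ 2.2736 bits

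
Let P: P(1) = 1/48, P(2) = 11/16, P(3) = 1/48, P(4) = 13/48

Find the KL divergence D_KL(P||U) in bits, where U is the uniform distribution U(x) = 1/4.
0.8853 bits

U(i) = 1/4 for all i

D_KL(P||U) = Σ P(x) log₂(P(x) / (1/4))
           = Σ P(x) log₂(P(x)) + log₂(4)
           = log₂(4) - H(P)

H(P) = -Σ P(x) log₂(P(x)):
  -P(1)·log₂(P(1)) = -(1/48)·log₂(1/48) = 0.11635
  -P(2)·log₂(P(2)) = -(11/16)·log₂(11/16) = 0.37164
  -P(3)·log₂(P(3)) = -(1/48)·log₂(1/48) = 0.11635
  -P(4)·log₂(P(4)) = -(13/48)·log₂(13/48) = 0.51039
H(P) = 0.11635 + 0.37164 + 0.11635 + 0.51039 = 1.11473 bits

log₂(4) = 2.00000 bits

D_KL(P||U) = 2.00000 - 1.11473 = 0.88527 ≈ 0.8853 bits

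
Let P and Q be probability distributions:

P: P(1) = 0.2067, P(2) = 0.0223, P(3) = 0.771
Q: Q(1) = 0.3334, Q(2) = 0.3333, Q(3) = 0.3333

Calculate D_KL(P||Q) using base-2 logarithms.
0.7033 bits

D_KL(P||Q) = Σ P(x) log₂(P(x)/Q(x))

Computing term by term:
  P(1)·log₂(P(1)/Q(1)) = 0.2067·log₂(0.2067/0.3334) = -0.14256
  P(2)·log₂(P(2)/Q(2)) = 0.0223·log₂(0.0223/0.3333) = -0.08701
  P(3)·log₂(P(3)/Q(3)) = 0.771·log₂(0.771/0.3333) = 0.93284

D_KL(P||Q) = -0.14256 - 0.08701 + 0.93284 = 0.70327 ≈ 0.7033 bits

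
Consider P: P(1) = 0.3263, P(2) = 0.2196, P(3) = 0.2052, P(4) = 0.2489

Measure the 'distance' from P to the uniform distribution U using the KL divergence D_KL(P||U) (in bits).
0.0243 bits

U(i) = 1/4 for all i

D_KL(P||U) = Σ P(x) log₂(P(x) / (1/4))
           = Σ P(x) log₂(P(x)) + log₂(4)
           = log₂(4) - H(P)

H(P) = -Σ P(x) log₂(P(x)):
  -P(1)·log₂(P(1)) = -(0.3263)·log₂(0.3263) = 0.52721
  -P(2)·log₂(P(2)) = -(0.2196)·log₂(0.2196) = 0.48028
  -P(3)·log₂(P(3)) = -(0.2052)·log₂(0.2052) = 0.46886
  -P(4)·log₂(P(4)) = -(0.2489)·log₂(0.2489) = 0.49938
H(P) = 0.52721 + 0.48028 + 0.46886 + 0.49938 = 1.97573 bits

log₂(4) = 2.00000 bits

D_KL(P||U) = 2.00000 - 1.97573 = 0.02427 ≈ 0.0243 bits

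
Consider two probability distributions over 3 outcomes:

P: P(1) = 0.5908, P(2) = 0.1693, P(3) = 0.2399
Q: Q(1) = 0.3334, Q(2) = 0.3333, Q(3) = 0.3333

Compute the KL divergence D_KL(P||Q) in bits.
0.2084 bits

D_KL(P||Q) = Σ P(x) log₂(P(x)/Q(x))

Computing term by term:
  P(1)·log₂(P(1)/Q(1)) = 0.5908·log₂(0.5908/0.3334) = 0.48766
  P(2)·log₂(P(2)/Q(2)) = 0.1693·log₂(0.1693/0.3333) = -0.16545
  P(3)·log₂(P(3)/Q(3)) = 0.2399·log₂(0.2399/0.3333) = -0.11381

D_KL(P||Q) = 0.48766 - 0.16545 - 0.11381 = 0.20840 ≈ 0.2084 bits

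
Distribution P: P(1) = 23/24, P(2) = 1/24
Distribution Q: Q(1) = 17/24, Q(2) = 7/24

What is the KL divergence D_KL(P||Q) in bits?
0.3010 bits

D_KL(P||Q) = Σ P(x) log₂(P(x)/Q(x))

Computing term by term:
  P(1)·log₂(P(1)/Q(1)) = (23/24)·log₂((23/24)/(17/24)) = 0.41793
  P(2)·log₂(P(2)/Q(2)) = (1/24)·log₂((1/24)/(7/24)) = -0.11697

D_KL(P||Q) = 0.41793 - 0.11697 = 0.30096 ≈ 0.3010 bits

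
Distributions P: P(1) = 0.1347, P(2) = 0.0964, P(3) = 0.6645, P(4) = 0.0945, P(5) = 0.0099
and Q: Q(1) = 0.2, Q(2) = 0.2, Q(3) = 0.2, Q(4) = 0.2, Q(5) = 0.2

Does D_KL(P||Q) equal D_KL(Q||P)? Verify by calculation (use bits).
D_KL(P||Q) = 0.8276 bits, D_KL(Q||P) = 1.0618 bits. No — D_KL(P||Q) ≠ D_KL(Q||P) for this pair.

D_KL(P||Q) = Σ P(x) log₂(P(x)/Q(x))

Computing term by term:
  P(1)·log₂(P(1)/Q(1)) = 0.1347·log₂(0.1347/0.2) = -0.07681
  P(2)·log₂(P(2)/Q(2)) = 0.0964·log₂(0.0964/0.2) = -0.10150
  P(3)·log₂(P(3)/Q(3)) = 0.6645·log₂(0.6645/0.2) = 1.15109
  P(4)·log₂(P(4)/Q(4)) = 0.0945·log₂(0.0945/0.2) = -0.10221
  P(5)·log₂(P(5)/Q(5)) = 0.0099·log₂(0.0099/0.2) = -0.04293

D_KL(P||Q) = -0.07681 - 0.10150 + 1.15109 - 0.10221 - 0.04293 = 0.82764 ≈ 0.8276 bits

D_KL(Q||P) = Σ Q(x) log₂(Q(x)/P(x))

Computing term by term:
  Q(1)·log₂(Q(1)/P(1)) = 0.2·log₂(0.2/0.1347) = 0.11405
  Q(2)·log₂(Q(2)/P(2)) = 0.2·log₂(0.2/0.0964) = 0.21058
  Q(3)·log₂(Q(3)/P(3)) = 0.2·log₂(0.2/0.6645) = -0.34645
  Q(4)·log₂(Q(4)/P(4)) = 0.2·log₂(0.2/0.0945) = 0.21632
  Q(5)·log₂(Q(5)/P(5)) = 0.2·log₂(0.2/0.0099) = 0.86729

D_KL(Q||P) = 0.11405 + 0.21058 - 0.34645 + 0.21632 + 0.86729 = 1.06179 ≈ 1.0618 bits

These are NOT equal (difference: 0.2342 bits). KL divergence is asymmetric: D_KL(P||Q) ≠ D_KL(Q||P) in general.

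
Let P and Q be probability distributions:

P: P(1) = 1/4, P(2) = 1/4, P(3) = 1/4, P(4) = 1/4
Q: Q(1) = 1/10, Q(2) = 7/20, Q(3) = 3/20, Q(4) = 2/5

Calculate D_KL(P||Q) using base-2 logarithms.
0.2238 bits

D_KL(P||Q) = Σ P(x) log₂(P(x)/Q(x))

Computing term by term:
  P(1)·log₂(P(1)/Q(1)) = (1/4)·log₂((1/4)/(1/10)) = 0.33048
  P(2)·log₂(P(2)/Q(2)) = (1/4)·log₂((1/4)/(7/20)) = -0.12136
  P(3)·log₂(P(3)/Q(3)) = (1/4)·log₂((1/4)/(3/20)) = 0.18424
  P(4)·log₂(P(4)/Q(4)) = (1/4)·log₂((1/4)/(2/5)) = -0.16952

D_KL(P||Q) = 0.33048 - 0.12136 + 0.18424 - 0.16952 = 0.22384 ≈ 0.2238 bits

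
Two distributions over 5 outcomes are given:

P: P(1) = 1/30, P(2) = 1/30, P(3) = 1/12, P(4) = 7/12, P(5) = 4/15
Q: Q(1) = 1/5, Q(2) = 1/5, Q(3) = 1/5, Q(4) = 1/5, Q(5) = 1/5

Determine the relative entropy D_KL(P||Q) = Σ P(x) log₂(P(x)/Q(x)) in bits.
0.7339 bits

D_KL(P||Q) = Σ P(x) log₂(P(x)/Q(x))

Computing term by term:
  P(1)·log₂(P(1)/Q(1)) = (1/30)·log₂((1/30)/(1/5)) = -0.08617
  P(2)·log₂(P(2)/Q(2)) = (1/30)·log₂((1/30)/(1/5)) = -0.08617
  P(3)·log₂(P(3)/Q(3)) = (1/12)·log₂((1/12)/(1/5)) = -0.10525
  P(4)·log₂(P(4)/Q(4)) = (7/12)·log₂((7/12)/(1/5)) = 0.90085
  P(5)·log₂(P(5)/Q(5)) = (4/15)·log₂((4/15)/(1/5)) = 0.11068

D_KL(P||Q) = -0.08617 - 0.08617 - 0.10525 + 0.90085 + 0.11068 = 0.73394 ≈ 0.7339 bits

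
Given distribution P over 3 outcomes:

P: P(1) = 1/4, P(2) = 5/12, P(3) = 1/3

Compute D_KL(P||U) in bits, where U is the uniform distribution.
0.0304 bits

U(i) = 1/3 for all i

D_KL(P||U) = Σ P(x) log₂(P(x) / (1/3))
           = Σ P(x) log₂(P(x)) + log₂(3)
           = log₂(3) - H(P)

H(P) = -Σ P(x) log₂(P(x)):
  -P(1)·log₂(P(1)) = -(1/4)·log₂(1/4) = 0.50000
  -P(2)·log₂(P(2)) = -(5/12)·log₂(5/12) = 0.52626
  -P(3)·log₂(P(3)) = -(1/3)·log₂(1/3) = 0.52832
H(P) = 0.50000 + 0.52626 + 0.52832 = 1.55458 bits

log₂(3) = 1.58496 bits

D_KL(P||U) = 1.58496 - 1.55458 = 0.03038 ≈ 0.0304 bits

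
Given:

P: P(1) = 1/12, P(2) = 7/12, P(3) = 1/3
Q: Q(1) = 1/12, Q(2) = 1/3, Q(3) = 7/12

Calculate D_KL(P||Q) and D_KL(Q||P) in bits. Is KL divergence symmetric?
D_KL(P||Q) = 0.2018 bits, D_KL(Q||P) = 0.2018 bits. The two values coincide for this particular pair, but no — KL divergence is not symmetric in general.

D_KL(P||Q) = Σ P(x) log₂(P(x)/Q(x))

Computing term by term:
  P(1)·log₂(P(1)/Q(1)) = (1/12)·log₂((1/12)/(1/12)) = 0.00000
  P(2)·log₂(P(2)/Q(2)) = (7/12)·log₂((7/12)/(1/3)) = 0.47096
  P(3)·log₂(P(3)/Q(3)) = (1/3)·log₂((1/3)/(7/12)) = -0.26912

D_KL(P||Q) = 0.00000 + 0.47096 - 0.26912 = 0.20184 ≈ 0.2018 bits

D_KL(Q||P) = Σ Q(x) log₂(Q(x)/P(x))

Computing term by term:
  Q(1)·log₂(Q(1)/P(1)) = (1/12)·log₂((1/12)/(1/12)) = 0.00000
  Q(2)·log₂(Q(2)/P(2)) = (1/3)·log₂((1/3)/(7/12)) = -0.26912
  Q(3)·log₂(Q(3)/P(3)) = (7/12)·log₂((7/12)/(1/3)) = 0.47096

D_KL(Q||P) = 0.00000 - 0.26912 + 0.47096 = 0.20184 ≈ 0.2018 bits

These ARE equal here. Q is P with outcomes relabeled (Q(2) = P(3), Q(3) = P(2)) by a relabeling that is its own inverse, so the two sums contain exactly the same terms in a different order. This is a special case — KL divergence is not symmetric in general: D_KL(P||Q) ≠ D_KL(Q||P) for most P, Q.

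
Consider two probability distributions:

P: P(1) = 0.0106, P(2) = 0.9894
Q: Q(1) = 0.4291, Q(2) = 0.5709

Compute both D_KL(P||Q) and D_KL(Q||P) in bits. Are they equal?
D_KL(P||Q) = 0.7283 bits, D_KL(Q||P) = 1.8381 bits. No, they are not equal.

D_KL(P||Q) = Σ P(x) log₂(P(x)/Q(x))

Computing term by term:
  P(1)·log₂(P(1)/Q(1)) = 0.0106·log₂(0.0106/0.4291) = -0.05660
  P(2)·log₂(P(2)/Q(2)) = 0.9894·log₂(0.9894/0.5709) = 0.78491

D_KL(P||Q) = -0.05660 + 0.78491 = 0.72831 ≈ 0.7283 bits

D_KL(Q||P) = Σ Q(x) log₂(Q(x)/P(x))

Computing term by term:
  Q(1)·log₂(Q(1)/P(1)) = 0.4291·log₂(0.4291/0.0106) = 2.29104
  Q(2)·log₂(Q(2)/P(2)) = 0.5709·log₂(0.5709/0.9894) = -0.45290

D_KL(Q||P) = 2.29104 - 0.45290 = 1.83814 ≈ 1.8381 bits

These are NOT equal (difference: 1.1098 bits). KL divergence is asymmetric: D_KL(P||Q) ≠ D_KL(Q||P) in general.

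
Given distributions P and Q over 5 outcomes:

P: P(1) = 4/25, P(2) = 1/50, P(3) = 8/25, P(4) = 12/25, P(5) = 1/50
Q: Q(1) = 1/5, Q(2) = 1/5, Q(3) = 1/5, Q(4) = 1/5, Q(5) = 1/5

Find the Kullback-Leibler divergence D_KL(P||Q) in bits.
0.6389 bits

D_KL(P||Q) = Σ P(x) log₂(P(x)/Q(x))

Computing term by term:
  P(1)·log₂(P(1)/Q(1)) = (4/25)·log₂((4/25)/(1/5)) = -0.05151
  P(2)·log₂(P(2)/Q(2)) = (1/50)·log₂((1/50)/(1/5)) = -0.06644
  P(3)·log₂(P(3)/Q(3)) = (8/25)·log₂((8/25)/(1/5)) = 0.21698
  P(4)·log₂(P(4)/Q(4)) = (12/25)·log₂((12/25)/(1/5)) = 0.60626
  P(5)·log₂(P(5)/Q(5)) = (1/50)·log₂((1/50)/(1/5)) = -0.06644

D_KL(P||Q) = -0.05151 - 0.06644 + 0.21698 + 0.60626 - 0.06644 = 0.63885 ≈ 0.6389 bits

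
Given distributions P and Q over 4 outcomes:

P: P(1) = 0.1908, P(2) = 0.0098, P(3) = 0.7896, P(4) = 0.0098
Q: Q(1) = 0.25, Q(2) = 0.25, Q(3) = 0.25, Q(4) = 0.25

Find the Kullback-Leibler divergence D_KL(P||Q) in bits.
1.1441 bits

D_KL(P||Q) = Σ P(x) log₂(P(x)/Q(x))

Computing term by term:
  P(1)·log₂(P(1)/Q(1)) = 0.1908·log₂(0.1908/0.25) = -0.07439
  P(2)·log₂(P(2)/Q(2)) = 0.0098·log₂(0.0098/0.25) = -0.04580
  P(3)·log₂(P(3)/Q(3)) = 0.7896·log₂(0.7896/0.25) = 1.31010
  P(4)·log₂(P(4)/Q(4)) = 0.0098·log₂(0.0098/0.25) = -0.04580

D_KL(P||Q) = -0.07439 - 0.04580 + 1.31010 - 0.04580 = 1.14411 ≈ 1.1441 bits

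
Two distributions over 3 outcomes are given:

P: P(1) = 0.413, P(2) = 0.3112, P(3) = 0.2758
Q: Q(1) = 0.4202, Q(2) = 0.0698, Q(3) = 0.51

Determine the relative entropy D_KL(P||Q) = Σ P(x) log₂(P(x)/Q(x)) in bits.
0.4162 bits

D_KL(P||Q) = Σ P(x) log₂(P(x)/Q(x))

Computing term by term:
  P(1)·log₂(P(1)/Q(1)) = 0.413·log₂(0.413/0.4202) = -0.01030
  P(2)·log₂(P(2)/Q(2)) = 0.3112·log₂(0.3112/0.0698) = 0.67112
  P(3)·log₂(P(3)/Q(3)) = 0.2758·log₂(0.2758/0.51) = -0.24460

D_KL(P||Q) = -0.01030 + 0.67112 - 0.24460 = 0.41622 ≈ 0.4162 bits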